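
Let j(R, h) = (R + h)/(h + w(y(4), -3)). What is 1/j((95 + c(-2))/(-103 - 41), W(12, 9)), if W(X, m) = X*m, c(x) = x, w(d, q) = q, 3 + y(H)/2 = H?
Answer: 5040/5153 ≈ 0.97807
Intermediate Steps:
y(H) = -6 + 2*H
j(R, h) = (R + h)/(-3 + h) (j(R, h) = (R + h)/(h - 3) = (R + h)/(-3 + h))
1/j((95 + c(-2))/(-103 - 41), W(12, 9)) = 1/(((95 - 2)/(-103 - 41) + 12*9)/(-3 + 12*9)) = 1/((93/(-144) + 108)/(-3 + 108)) = 1/((93*(-1/144) + 108)/105) = 1/((-31/48 + 108)/105) = 1/((1/105)*(5153/48)) = 1/(5153/5040) = 5040/5153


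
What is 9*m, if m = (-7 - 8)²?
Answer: 2025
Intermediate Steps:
m = 225 (m = (-15)² = 225)
9*m = 9*225 = 2025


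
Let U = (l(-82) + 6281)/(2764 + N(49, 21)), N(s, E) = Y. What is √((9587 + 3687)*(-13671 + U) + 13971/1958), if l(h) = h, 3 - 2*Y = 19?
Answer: 2*I*√20638325407644258314/674531 ≈ 13470.0*I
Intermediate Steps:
Y = -8 (Y = 3/2 - ½*19 = 3/2 - 19/2 = -8)
N(s, E) = -8
U = 6199/2756 (U = (-82 + 6281)/(2764 - 8) = 6199/2756 ≈ 2.2493)
√((9587 + 3687)*(-13671 + U) + 13971/1958) = √((9587 + 3687)*(-13671 + 6199/2756) + 13971/1958) = √(13274*(-37671077/2756) + 13971*(1/1958)) = √(-250022938049/1378 + 13971/1958) = √(-122386223361976/674531) = 2*I*√20638325407644258314/674531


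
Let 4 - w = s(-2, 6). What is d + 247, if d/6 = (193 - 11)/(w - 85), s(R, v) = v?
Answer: 6799/29 ≈ 234.45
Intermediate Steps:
w = -2 (w = 4 - 1*6 = 4 - 6 = -2)
d = -364/29 (d = 6*((193 - 11)/(-2 - 85)) = 6*(182/(-87)) = 6*(182*(-1/87)) = 6*(-182/87) = -364/29 ≈ -12.552)
d + 247 = -364/29 + 247 = 6799/29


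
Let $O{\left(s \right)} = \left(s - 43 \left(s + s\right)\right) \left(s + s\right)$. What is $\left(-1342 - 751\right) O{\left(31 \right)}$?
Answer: $341933410$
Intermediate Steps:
$O{\left(s \right)} = - 170 s^{2}$ ($O{\left(s \right)} = \left(s - 43 \cdot 2 s\right) 2 s = \left(s - 86 s\right) 2 s = - 85 s 2 s = - 170 s^{2}$)
$\left(-1342 - 751\right) O{\left(31 \right)} = \left(-1342 - 751\right) \left(- 170 \cdot 31^{2}\right) = - 2093 \left(\left(-170\right) 961\right) = \left(-2093\right) \left(-163370\right) = 341933410$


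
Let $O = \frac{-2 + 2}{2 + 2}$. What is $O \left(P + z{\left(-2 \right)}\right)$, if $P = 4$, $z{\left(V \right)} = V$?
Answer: $0$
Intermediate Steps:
$O = 0$ ($O = \frac{0}{4} = 0 \cdot \frac{1}{4} = 0$)
$O \left(P + z{\left(-2 \right)}\right) = 0 \left(4 - 2\right) = 0 \cdot 2 = 0$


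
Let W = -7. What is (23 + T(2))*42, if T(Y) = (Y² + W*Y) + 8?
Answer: 882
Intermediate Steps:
T(Y) = 8 + Y² - 7*Y (T(Y) = (Y² - 7*Y) + 8 = 8 + Y² - 7*Y)
(23 + T(2))*42 = (23 + (8 + 2² - 7*2))*42 = (23 + (8 + 4 - 14))*42 = (23 - 2)*42 = 21*42 = 882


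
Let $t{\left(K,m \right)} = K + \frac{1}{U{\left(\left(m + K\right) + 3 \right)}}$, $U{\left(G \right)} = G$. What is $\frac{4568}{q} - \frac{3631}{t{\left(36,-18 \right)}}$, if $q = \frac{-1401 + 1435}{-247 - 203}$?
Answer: $- \frac{779340867}{12869} \approx -60560.0$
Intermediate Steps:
$q = - \frac{17}{225}$ ($q = \frac{34}{-450} = 34 \left(- \frac{1}{450}\right) = - \frac{17}{225} \approx -0.075556$)
$t{\left(K,m \right)} = K + \frac{1}{3 + K + m}$ ($t{\left(K,m \right)} = K + \frac{1}{\left(m + K\right) + 3} = K + \frac{1}{\left(K + m\right) + 3} = K + \frac{1}{3 + K + m}$)
$\frac{4568}{q} - \frac{3631}{t{\left(36,-18 \right)}} = \frac{4568}{- \frac{17}{225}} - \frac{3631}{36 + \frac{1}{3 + 36 - 18}} = 4568 \left(- \frac{225}{17}\right) - \frac{3631}{36 + \frac{1}{21}} = - \frac{1027800}{17} - \frac{3631}{36 + \frac{1}{21}} = - \frac{1027800}{17} - \frac{3631}{\frac{757}{21}} = - \frac{1027800}{17} - \frac{76251}{757} = - \frac{779340867}{12869}$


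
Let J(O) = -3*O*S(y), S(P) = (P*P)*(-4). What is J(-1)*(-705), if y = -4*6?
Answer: 4872960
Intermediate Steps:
y = -24
S(P) = -4*P² (S(P) = P²*(-4) = -4*P²)
J(O) = 6912*O (J(O) = -3*O*(-4*(-24)²) = -3*O*(-4*576) = -3*O*(-2304) = -(-6912)*O = 6912*O)
J(-1)*(-705) = (6912*(-1))*(-705) = -6912*(-705) = 4872960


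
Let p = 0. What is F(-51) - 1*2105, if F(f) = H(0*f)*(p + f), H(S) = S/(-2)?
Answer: -2105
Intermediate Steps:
H(S) = -S/2 (H(S) = S*(-½) = -S/2)
F(f) = 0 (F(f) = (-0*f)*(0 + f) = (-½*0)*f = 0*f = 0)
F(-51) - 1*2105 = 0 - 1*2105 = 0 - 2105 = -2105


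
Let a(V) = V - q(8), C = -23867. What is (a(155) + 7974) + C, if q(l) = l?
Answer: -15746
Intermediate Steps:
a(V) = -8 + V (a(V) = V - 1*8 = V - 8 = -8 + V)
(a(155) + 7974) + C = ((-8 + 155) + 7974) - 23867 = (147 + 7974) - 23867 = 8121 - 23867 = -15746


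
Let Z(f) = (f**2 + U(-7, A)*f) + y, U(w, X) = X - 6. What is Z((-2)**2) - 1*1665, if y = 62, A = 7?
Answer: -1583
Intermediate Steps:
U(w, X) = -6 + X
Z(f) = 62 + f + f**2 (Z(f) = (f**2 + (-6 + 7)*f) + 62 = (f**2 + 1*f) + 62 = (f**2 + f) + 62 = (f + f**2) + 62 = 62 + f + f**2)
Z((-2)**2) - 1*1665 = (62 + (-2)**2 + ((-2)**2)**2) - 1*1665 = (62 + 4 + 4**2) - 1665 = (62 + 4 + 16) - 1665 = 82 - 1665 = -1583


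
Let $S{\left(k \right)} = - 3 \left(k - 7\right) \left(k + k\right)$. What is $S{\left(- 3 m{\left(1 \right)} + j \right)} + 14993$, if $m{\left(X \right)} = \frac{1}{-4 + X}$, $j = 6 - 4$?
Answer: $15065$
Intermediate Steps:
$j = 2$ ($j = 6 - 4 = 2$)
$S{\left(k \right)} = - 6 k \left(-7 + k\right)$ ($S{\left(k \right)} = - 3 \left(-7 + k\right) 2 k = - 3 \cdot 2 k \left(-7 + k\right) = - 6 k \left(-7 + k\right)$)
$S{\left(- 3 m{\left(1 \right)} + j \right)} + 14993 = 6 \left(- \frac{3}{-4 + 1} + 2\right) \left(7 - \left(- \frac{3}{-4 + 1} + 2\right)\right) + 14993 = 6 \left(- \frac{3}{-3} + 2\right) \left(7 - \left(- \frac{3}{-3} + 2\right)\right) + 14993 = 6 \left(\left(-3\right) \left(- \frac{1}{3}\right) + 2\right) \left(7 - \left(\left(-3\right) \left(- \frac{1}{3}\right) + 2\right)\right) + 14993 = 6 \left(1 + 2\right) \left(7 - \left(1 + 2\right)\right) + 14993 = 6 \cdot 3 \left(7 - 3\right) + 14993 = 6 \cdot 3 \cdot 4 + 14993 = 72 + 14993 = 15065$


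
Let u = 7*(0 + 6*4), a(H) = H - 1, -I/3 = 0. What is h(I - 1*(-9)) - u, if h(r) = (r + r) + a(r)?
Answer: -142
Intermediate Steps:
I = 0 (I = -3*0 = 0)
a(H) = -1 + H
h(r) = -1 + 3*r (h(r) = (r + r) + (-1 + r) = 2*r + (-1 + r) = -1 + 3*r)
u = 168 (u = 7*(0 + 24) = 7*24 = 168)
h(I - 1*(-9)) - u = (-1 + 3*(0 - 1*(-9))) - 1*168 = (-1 + 3*(0 + 9)) - 168 = (-1 + 3*9) - 168 = (-1 + 27) - 168 = 26 - 168 = -142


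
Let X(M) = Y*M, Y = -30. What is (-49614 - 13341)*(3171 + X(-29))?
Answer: -254401155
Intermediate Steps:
X(M) = -30*M
(-49614 - 13341)*(3171 + X(-29)) = (-49614 - 13341)*(3171 - 30*(-29)) = -62955*(3171 + 870) = -62955*4041 = -254401155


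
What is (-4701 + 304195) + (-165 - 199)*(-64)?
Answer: 322790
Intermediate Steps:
(-4701 + 304195) + (-165 - 199)*(-64) = 299494 - 364*(-64) = 299494 + 23296 = 322790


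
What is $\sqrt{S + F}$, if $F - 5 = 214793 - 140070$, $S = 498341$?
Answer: $\sqrt{573069} \approx 757.01$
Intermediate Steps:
$F = 74728$ ($F = 5 + \left(214793 - 140070\right) = 5 + 74723 = 74728$)
$\sqrt{S + F} = \sqrt{498341 + 74728} = \sqrt{573069}$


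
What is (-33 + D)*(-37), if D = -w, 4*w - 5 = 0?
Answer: 5069/4 ≈ 1267.3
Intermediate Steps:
w = 5/4 (w = 5/4 + (1/4)*0 = 5/4 + 0 = 5/4 ≈ 1.2500)
D = -5/4 (D = -1*5/4 = -5/4 ≈ -1.2500)
(-33 + D)*(-37) = (-33 - 5/4)*(-37) = -137/4*(-37) = 5069/4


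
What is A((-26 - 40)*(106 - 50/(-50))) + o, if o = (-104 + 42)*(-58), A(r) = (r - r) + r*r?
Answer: 49875440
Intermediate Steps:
A(r) = r² (A(r) = 0 + r² = r²)
o = 3596 (o = -62*(-58) = 3596)
A((-26 - 40)*(106 - 50/(-50))) + o = ((-26 - 40)*(106 - 50/(-50)))² + 3596 = (-66*(106 - 50*(-1/50)))² + 3596 = (-66*(106 + 1))² + 3596 = (-66*107)² + 3596 = (-7062)² + 3596 = 49871844 + 3596 = 49875440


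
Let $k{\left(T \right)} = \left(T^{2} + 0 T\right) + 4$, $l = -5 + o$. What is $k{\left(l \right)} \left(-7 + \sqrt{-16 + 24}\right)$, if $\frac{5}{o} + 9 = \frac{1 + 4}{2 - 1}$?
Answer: $- \frac{4823}{16} + \frac{689 \sqrt{2}}{8} \approx -179.64$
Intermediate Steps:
$o = - \frac{5}{4}$ ($o = \frac{5}{-9 + \frac{1 + 4}{2 - 1}} = \frac{5}{-9 + \frac{5}{1}} = \frac{5}{-9 + 5 \cdot 1} = \frac{5}{-9 + 5} = \frac{5}{-4} = 5 \left(- \frac{1}{4}\right) = - \frac{5}{4} \approx -1.25$)
$l = - \frac{25}{4}$ ($l = -5 - \frac{5}{4} = - \frac{25}{4} \approx -6.25$)
$k{\left(T \right)} = 4 + T^{2}$ ($k{\left(T \right)} = \left(T^{2} + 0\right) + 4 = T^{2} + 4 = 4 + T^{2}$)
$k{\left(l \right)} \left(-7 + \sqrt{-16 + 24}\right) = \left(4 + \left(- \frac{25}{4}\right)^{2}\right) \left(-7 + \sqrt{-16 + 24}\right) = \left(4 + \frac{625}{16}\right) \left(-7 + \sqrt{8}\right) = \frac{689 \left(-7 + 2 \sqrt{2}\right)}{16} = - \frac{4823}{16} + \frac{689 \sqrt{2}}{8}$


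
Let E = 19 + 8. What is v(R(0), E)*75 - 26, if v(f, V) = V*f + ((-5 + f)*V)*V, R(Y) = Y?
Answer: -273401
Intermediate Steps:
E = 27
v(f, V) = V*f + V²*(-5 + f) (v(f, V) = V*f + (V*(-5 + f))*V = V*f + V²*(-5 + f))
v(R(0), E)*75 - 26 = (27*(0 - 5*27 + 27*0))*75 - 26 = (27*(0 - 135 + 0))*75 - 26 = (27*(-135))*75 - 26 = -3645*75 - 26 = -273375 - 26 = -273401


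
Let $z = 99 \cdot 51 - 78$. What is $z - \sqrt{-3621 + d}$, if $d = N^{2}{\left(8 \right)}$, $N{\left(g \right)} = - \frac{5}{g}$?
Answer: $4971 - \frac{i \sqrt{231719}}{8} \approx 4971.0 - 60.172 i$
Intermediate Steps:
$d = \frac{25}{64}$ ($d = \left(- \frac{5}{8}\right)^{2} = \frac{25}{64} \approx 0.39063$)
$z = 4971$ ($z = 5049 - 78 = 4971$)
$z - \sqrt{-3621 + d} = 4971 - \sqrt{-3621 + \frac{25}{64}} = 4971 - \sqrt{- \frac{231719}{64}} = 4971 - \frac{i \sqrt{231719}}{8}$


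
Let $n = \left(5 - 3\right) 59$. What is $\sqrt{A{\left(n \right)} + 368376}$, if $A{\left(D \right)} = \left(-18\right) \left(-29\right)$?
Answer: $\sqrt{368898} \approx 607.37$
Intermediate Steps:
$n = 118$ ($n = \left(5 - 3\right) 59 = 2 \cdot 59 = 118$)
$A{\left(D \right)} = 522$
$\sqrt{A{\left(n \right)} + 368376} = \sqrt{522 + 368376} = \sqrt{368898}$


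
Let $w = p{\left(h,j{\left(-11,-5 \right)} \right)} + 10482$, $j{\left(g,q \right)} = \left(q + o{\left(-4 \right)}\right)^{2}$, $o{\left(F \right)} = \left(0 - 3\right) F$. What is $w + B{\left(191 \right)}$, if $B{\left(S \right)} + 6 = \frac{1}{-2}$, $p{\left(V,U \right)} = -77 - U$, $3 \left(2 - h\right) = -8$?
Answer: $\frac{20699}{2} \approx 10350.0$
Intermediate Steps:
$h = \frac{14}{3}$ ($h = 2 - - \frac{8}{3} = 2 + \frac{8}{3} = \frac{14}{3} \approx 4.6667$)
$o{\left(F \right)} = - 3 F$
$j{\left(g,q \right)} = \left(12 + q\right)^{2}$ ($j{\left(g,q \right)} = \left(q - -12\right)^{2} = \left(q + 12\right)^{2} = \left(12 + q\right)^{2}$)
$B{\left(S \right)} = - \frac{13}{2}$ ($B{\left(S \right)} = -6 + \frac{1}{-2} = -6 - \frac{1}{2} = - \frac{13}{2}$)
$w = 10356$ ($w = \left(-77 - \left(12 - 5\right)^{2}\right) + 10482 = \left(-77 - 7^{2}\right) + 10482 = \left(-77 - 49\right) + 10482 = -126 + 10482 = 10356$)
$w + B{\left(191 \right)} = 10356 - \frac{13}{2} = \frac{20699}{2}$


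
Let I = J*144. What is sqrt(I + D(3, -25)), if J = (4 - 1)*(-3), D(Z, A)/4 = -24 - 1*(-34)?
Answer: 2*I*sqrt(314) ≈ 35.44*I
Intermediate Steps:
D(Z, A) = 40 (D(Z, A) = 4*(-24 - 1*(-34)) = 4*(-24 + 34) = 4*10 = 40)
J = -9 (J = 3*(-3) = -9)
I = -1296 (I = -9*144 = -1296)
sqrt(I + D(3, -25)) = sqrt(-1296 + 40) = sqrt(-1256) = 2*I*sqrt(314)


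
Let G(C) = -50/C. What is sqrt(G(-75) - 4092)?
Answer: 19*I*sqrt(102)/3 ≈ 63.964*I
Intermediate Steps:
sqrt(G(-75) - 4092) = sqrt(-50/(-75) - 4092) = sqrt(-50*(-1/75) - 4092) = sqrt(2/3 - 4092) = sqrt(-12274/3) = 19*I*sqrt(102)/3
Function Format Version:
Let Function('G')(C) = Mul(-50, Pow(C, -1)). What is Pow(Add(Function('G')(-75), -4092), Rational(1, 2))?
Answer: Mul(Rational(19, 3), I, Pow(102, Rational(1, 2))) ≈ Mul(63.964, I)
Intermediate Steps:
Pow(Add(Function('G')(-75), -4092), Rational(1, 2)) = Pow(Add(Mul(-50, Pow(-75, -1)), -4092), Rational(1, 2)) = Pow(Add(Mul(-50, Rational(-1, 75)), -4092), Rational(1, 2)) = Pow(Add(Rational(2, 3), -4092), Rational(1, 2)) = Pow(Rational(-12274, 3), Rational(1, 2)) = Mul(Rational(19, 3), I, Pow(102, Rational(1, 2)))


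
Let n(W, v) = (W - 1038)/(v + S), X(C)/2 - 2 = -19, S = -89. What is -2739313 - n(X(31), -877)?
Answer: -1323088715/483 ≈ -2.7393e+6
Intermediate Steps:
X(C) = -34 (X(C) = 4 + 2*(-19) = 4 - 38 = -34)
n(W, v) = (-1038 + W)/(-89 + v) (n(W, v) = (W - 1038)/(v - 89) = (-1038 + W)/(-89 + v))
-2739313 - n(X(31), -877) = -2739313 - (-1038 - 34)/(-89 - 877) = -2739313 - (-1072)/(-966) = -2739313 - (-1)*(-1072)/966 = -2739313 - 1*536/483 = -2739313 - 536/483 = -1323088715/483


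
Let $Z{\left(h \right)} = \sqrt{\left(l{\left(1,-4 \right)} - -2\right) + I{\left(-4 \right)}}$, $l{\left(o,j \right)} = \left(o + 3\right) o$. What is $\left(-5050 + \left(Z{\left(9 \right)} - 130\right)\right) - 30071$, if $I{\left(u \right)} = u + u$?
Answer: $-35251 + i \sqrt{2} \approx -35251.0 + 1.4142 i$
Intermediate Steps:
$l{\left(o,j \right)} = o \left(3 + o\right)$ ($l{\left(o,j \right)} = \left(3 + o\right) o = o \left(3 + o\right)$)
$I{\left(u \right)} = 2 u$
$Z{\left(h \right)} = i \sqrt{2}$ ($Z{\left(h \right)} = \sqrt{\left(1 \left(3 + 1\right) - -2\right) + 2 \left(-4\right)} = \sqrt{\left(1 \cdot 4 + 2\right) - 8} = \sqrt{\left(4 + 2\right) - 8} = \sqrt{6 - 8} = \sqrt{-2} = i \sqrt{2}$)
$\left(-5050 + \left(Z{\left(9 \right)} - 130\right)\right) - 30071 = \left(-5050 + \left(i \sqrt{2} - 130\right)\right) - 30071 = \left(-5050 - \left(130 - i \sqrt{2}\right)\right) - 30071 = \left(-5180 + i \sqrt{2}\right) - 30071 = -35251 + i \sqrt{2}$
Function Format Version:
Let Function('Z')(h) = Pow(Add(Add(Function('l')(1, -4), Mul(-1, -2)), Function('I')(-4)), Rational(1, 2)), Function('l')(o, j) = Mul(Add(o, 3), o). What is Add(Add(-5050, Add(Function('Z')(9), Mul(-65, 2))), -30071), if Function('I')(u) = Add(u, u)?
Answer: Add(-35251, Mul(I, Pow(2, Rational(1, 2)))) ≈ Add(-35251., Mul(1.4142, I))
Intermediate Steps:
Function('l')(o, j) = Mul(o, Add(3, o)) (Function('l')(o, j) = Mul(Add(3, o), o) = Mul(o, Add(3, o)))
Function('I')(u) = Mul(2, u)
Function('Z')(h) = Mul(I, Pow(2, Rational(1, 2))) (Function('Z')(h) = Pow(Add(Add(Mul(1, Add(3, 1)), Mul(-1, -2)), Mul(2, -4)), Rational(1, 2)) = Pow(Add(Add(Mul(1, 4), 2), -8), Rational(1, 2)) = Pow(Add(Add(4, 2), -8), Rational(1, 2)) = Pow(Add(6, -8), Rational(1, 2)) = Pow(-2, Rational(1, 2)) = Mul(I, Pow(2, Rational(1, 2))))
Add(Add(-5050, Add(Function('Z')(9), Mul(-65, 2))), -30071) = Add(Add(-5050, Add(Mul(I, Pow(2, Rational(1, 2))), Mul(-65, 2))), -30071) = Add(Add(-5050, Add(Mul(I, Pow(2, Rational(1, 2))), -130)), -30071) = Add(Add(-5050, Add(-130, Mul(I, Pow(2, Rational(1, 2))))), -30071) = Add(Add(-5180, Mul(I, Pow(2, Rational(1, 2)))), -30071) = Add(-35251, Mul(I, Pow(2, Rational(1, 2))))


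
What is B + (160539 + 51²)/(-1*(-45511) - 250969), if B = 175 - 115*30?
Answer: -112173015/34243 ≈ -3275.8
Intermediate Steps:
B = -3275 (B = 175 - 3450 = -3275)
B + (160539 + 51²)/(-1*(-45511) - 250969) = -3275 + (160539 + 51²)/(-1*(-45511) - 250969) = -3275 + (160539 + 2601)/(45511 - 250969) = -3275 + 163140/(-205458) = -3275 + 163140*(-1/205458) = -3275 - 27190/34243 = -112173015/34243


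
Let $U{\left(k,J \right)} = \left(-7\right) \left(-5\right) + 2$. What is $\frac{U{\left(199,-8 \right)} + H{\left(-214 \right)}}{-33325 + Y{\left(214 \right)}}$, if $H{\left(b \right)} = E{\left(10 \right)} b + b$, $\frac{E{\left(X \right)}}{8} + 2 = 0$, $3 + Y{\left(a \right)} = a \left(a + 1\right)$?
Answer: $\frac{191}{746} \approx 0.25603$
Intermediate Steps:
$Y{\left(a \right)} = -3 + a \left(1 + a\right)$ ($Y{\left(a \right)} = -3 + a \left(a + 1\right) = -3 + a \left(1 + a\right)$)
$E{\left(X \right)} = -16$ ($E{\left(X \right)} = -16 + 8 \cdot 0 = -16 + 0 = -16$)
$U{\left(k,J \right)} = 37$ ($U{\left(k,J \right)} = 35 + 2 = 37$)
$H{\left(b \right)} = - 15 b$ ($H{\left(b \right)} = - 16 b + b = - 15 b$)
$\frac{U{\left(199,-8 \right)} + H{\left(-214 \right)}}{-33325 + Y{\left(214 \right)}} = \frac{37 - -3210}{-33325 + \left(-3 + 214 + 214^{2}\right)} = \frac{37 + 3210}{-33325 + \left(-3 + 214 + 45796\right)} = \frac{3247}{-33325 + 46007} = \frac{3247}{12682} = 3247 \cdot \frac{1}{12682} = \frac{191}{746}$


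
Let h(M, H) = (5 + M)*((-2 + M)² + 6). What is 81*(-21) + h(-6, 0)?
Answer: -1771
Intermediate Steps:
h(M, H) = (5 + M)*(6 + (-2 + M)²)
81*(-21) + h(-6, 0) = 81*(-21) + (50 + (-6)² + (-6)³ - 10*(-6)) = -1701 + (50 + 36 - 216 + 60) = -1701 - 70 = -1771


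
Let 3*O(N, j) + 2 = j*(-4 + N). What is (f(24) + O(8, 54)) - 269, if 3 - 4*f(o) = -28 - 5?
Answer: -566/3 ≈ -188.67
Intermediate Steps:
O(N, j) = -⅔ + j*(-4 + N)/3 (O(N, j) = -⅔ + (j*(-4 + N))/3 = -⅔ + j*(-4 + N)/3)
f(o) = 9 (f(o) = ¾ - (-28 - 5)/4 = ¾ - ¼*(-33) = ¾ + 33/4 = 9)
(f(24) + O(8, 54)) - 269 = (9 + (-⅔ - 4/3*54 + (⅓)*8*54)) - 269 = (9 + (-⅔ - 72 + 144)) - 269 = (9 + 214/3) - 269 = 241/3 - 269 = -566/3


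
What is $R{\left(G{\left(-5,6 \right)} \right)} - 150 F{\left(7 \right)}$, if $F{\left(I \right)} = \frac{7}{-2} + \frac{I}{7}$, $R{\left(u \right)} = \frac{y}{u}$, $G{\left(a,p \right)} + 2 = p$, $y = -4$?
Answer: $374$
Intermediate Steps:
$G{\left(a,p \right)} = -2 + p$
$R{\left(u \right)} = - \frac{4}{u}$
$F{\left(I \right)} = - \frac{7}{2} + \frac{I}{7}$ ($F{\left(I \right)} = 7 \left(- \frac{1}{2}\right) + I \frac{1}{7} = - \frac{7}{2} + \frac{I}{7}$)
$R{\left(G{\left(-5,6 \right)} \right)} - 150 F{\left(7 \right)} = - \frac{4}{-2 + 6} - 150 \left(- \frac{7}{2} + \frac{1}{7} \cdot 7\right) = - \frac{4}{4} - 150 \left(- \frac{7}{2} + 1\right) = \left(-4\right) \frac{1}{4} - -375 = -1 + 375 = 374$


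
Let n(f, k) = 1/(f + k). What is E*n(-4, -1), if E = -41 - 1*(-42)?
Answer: -⅕ ≈ -0.20000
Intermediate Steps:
E = 1 (E = -41 + 42 = 1)
E*n(-4, -1) = 1/(-4 - 1) = 1/(-5) = 1*(-⅕) = -⅕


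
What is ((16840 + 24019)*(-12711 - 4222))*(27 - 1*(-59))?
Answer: -59500428442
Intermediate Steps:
((16840 + 24019)*(-12711 - 4222))*(27 - 1*(-59)) = (40859*(-16933))*(27 + 59) = -691865447*86 = -59500428442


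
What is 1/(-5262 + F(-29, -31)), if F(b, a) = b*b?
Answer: -1/4421 ≈ -0.00022619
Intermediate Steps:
F(b, a) = b²
1/(-5262 + F(-29, -31)) = 1/(-5262 + (-29)²) = 1/(-5262 + 841) = 1/(-4421) = -1/4421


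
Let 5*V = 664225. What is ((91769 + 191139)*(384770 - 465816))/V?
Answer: -22928561768/132845 ≈ -1.7260e+5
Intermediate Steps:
V = 132845 (V = (⅕)*664225 = 132845)
((91769 + 191139)*(384770 - 465816))/V = ((91769 + 191139)*(384770 - 465816))/132845 = (282908*(-81046))*(1/132845) = -22928561768*1/132845 = -22928561768/132845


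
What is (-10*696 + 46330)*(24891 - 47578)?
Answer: -893187190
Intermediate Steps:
(-10*696 + 46330)*(24891 - 47578) = (-6960 + 46330)*(-22687) = 39370*(-22687) = -893187190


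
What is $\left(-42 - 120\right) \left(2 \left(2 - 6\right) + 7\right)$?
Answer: $162$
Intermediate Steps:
$\left(-42 - 120\right) \left(2 \left(2 - 6\right) + 7\right) = - 162 \left(2 \left(2 - 6\right) + 7\right) = - 162 \left(2 \left(-4\right) + 7\right) = - 162 \left(-8 + 7\right) = \left(-162\right) \left(-1\right) = 162$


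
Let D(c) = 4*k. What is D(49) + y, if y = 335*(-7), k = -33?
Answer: -2477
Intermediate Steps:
D(c) = -132 (D(c) = 4*(-33) = -132)
y = -2345
D(49) + y = -132 - 2345 = -2477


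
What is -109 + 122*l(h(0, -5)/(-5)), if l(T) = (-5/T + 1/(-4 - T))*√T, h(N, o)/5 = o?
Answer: -109 - 1220*√5/9 ≈ -412.11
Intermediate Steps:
h(N, o) = 5*o
l(T) = √T*(1/(-4 - T) - 5/T) (l(T) = (-5/T + 1/(-4 - T))*√T = (1/(-4 - T) - 5/T)*√T = √T*(1/(-4 - T) - 5/T))
-109 + 122*l(h(0, -5)/(-5)) = -109 + 122*(2*(-10 - 3*5*(-5)/(-5))/(√((5*(-5))/(-5))*(4 + (5*(-5))/(-5)))) = -109 + 122*(2*(-10 - (-75)*(-1)/5)/(√(-25*(-⅕))*(4 - 25*(-⅕)))) = -109 + 122*(2*(-10 - 3*5)/(√5*(4 + 5))) = -109 + 122*(2*(√5/5)*(-10 - 15)/9) = -109 + 122*(2*(√5/5)*(⅑)*(-25)) = -109 + 122*(-10*√5/9) = -109 - 1220*√5/9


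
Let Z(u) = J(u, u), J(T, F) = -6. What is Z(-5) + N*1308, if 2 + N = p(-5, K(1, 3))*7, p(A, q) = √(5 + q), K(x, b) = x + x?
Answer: -2622 + 9156*√7 ≈ 21603.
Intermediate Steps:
K(x, b) = 2*x
Z(u) = -6
N = -2 + 7*√7 (N = -2 + √(5 + 2*1)*7 = -2 + √(5 + 2)*7 = -2 + √7*7 = -2 + 7*√7 ≈ 16.520)
Z(-5) + N*1308 = -6 + (-2 + 7*√7)*1308 = -6 + (-2616 + 9156*√7) = -2622 + 9156*√7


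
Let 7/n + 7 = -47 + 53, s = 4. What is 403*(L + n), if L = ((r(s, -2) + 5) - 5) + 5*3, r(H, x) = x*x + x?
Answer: 4030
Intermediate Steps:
r(H, x) = x + x**2 (r(H, x) = x**2 + x = x + x**2)
n = -7 (n = 7/(-7 + (-47 + 53)) = 7/(-7 + 6) = 7/(-1) = 7*(-1) = -7)
L = 17 (L = ((-2*(1 - 2) + 5) - 5) + 5*3 = ((-2*(-1) + 5) - 5) + 15 = ((2 + 5) - 5) + 15 = (7 - 5) + 15 = 2 + 15 = 17)
403*(L + n) = 403*(17 - 7) = 403*10 = 4030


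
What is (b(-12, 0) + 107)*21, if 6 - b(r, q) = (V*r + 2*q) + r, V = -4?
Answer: 1617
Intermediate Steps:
b(r, q) = 6 - 2*q + 3*r (b(r, q) = 6 - ((-4*r + 2*q) + r) = 6 - (-3*r + 2*q) = 6 + (-2*q + 3*r) = 6 - 2*q + 3*r)
(b(-12, 0) + 107)*21 = ((6 - 2*0 + 3*(-12)) + 107)*21 = ((6 + 0 - 36) + 107)*21 = (-30 + 107)*21 = 77*21 = 1617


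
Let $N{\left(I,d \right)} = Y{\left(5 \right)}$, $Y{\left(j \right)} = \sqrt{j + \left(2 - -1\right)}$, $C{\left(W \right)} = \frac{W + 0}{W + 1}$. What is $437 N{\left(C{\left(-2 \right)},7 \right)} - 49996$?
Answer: $-49996 + 874 \sqrt{2} \approx -48760.0$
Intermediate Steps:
$C{\left(W \right)} = \frac{W}{1 + W}$
$Y{\left(j \right)} = \sqrt{3 + j}$ ($Y{\left(j \right)} = \sqrt{j + \left(2 + 1\right)} = \sqrt{j + 3} = \sqrt{3 + j}$)
$N{\left(I,d \right)} = 2 \sqrt{2}$ ($N{\left(I,d \right)} = \sqrt{3 + 5} = \sqrt{8} = 2 \sqrt{2}$)
$437 N{\left(C{\left(-2 \right)},7 \right)} - 49996 = 437 \cdot 2 \sqrt{2} - 49996 = 874 \sqrt{2} - 49996 = -49996 + 874 \sqrt{2}$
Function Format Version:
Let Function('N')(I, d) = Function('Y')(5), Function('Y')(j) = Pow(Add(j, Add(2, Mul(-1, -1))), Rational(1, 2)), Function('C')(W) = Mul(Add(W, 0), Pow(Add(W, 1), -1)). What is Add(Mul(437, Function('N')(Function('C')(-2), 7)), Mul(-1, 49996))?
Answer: Add(-49996, Mul(874, Pow(2, Rational(1, 2)))) ≈ -48760.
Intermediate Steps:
Function('C')(W) = Mul(W, Pow(Add(1, W), -1))
Function('Y')(j) = Pow(Add(3, j), Rational(1, 2)) (Function('Y')(j) = Pow(Add(j, Add(2, 1)), Rational(1, 2)) = Pow(Add(j, 3), Rational(1, 2)) = Pow(Add(3, j), Rational(1, 2)))
Function('N')(I, d) = Mul(2, Pow(2, Rational(1, 2))) (Function('N')(I, d) = Pow(Add(3, 5), Rational(1, 2)) = Pow(8, Rational(1, 2)) = Mul(2, Pow(2, Rational(1, 2))))
Add(Mul(437, Function('N')(Function('C')(-2), 7)), Mul(-1, 49996)) = Add(Mul(437, Mul(2, Pow(2, Rational(1, 2)))), Mul(-1, 49996)) = Add(Mul(874, Pow(2, Rational(1, 2))), -49996) = Add(-49996, Mul(874, Pow(2, Rational(1, 2))))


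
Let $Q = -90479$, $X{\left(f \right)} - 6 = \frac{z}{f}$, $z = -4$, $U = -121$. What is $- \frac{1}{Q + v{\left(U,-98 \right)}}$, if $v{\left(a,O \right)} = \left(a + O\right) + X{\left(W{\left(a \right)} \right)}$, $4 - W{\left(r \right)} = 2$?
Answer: $\frac{1}{90694} \approx 1.1026 \cdot 10^{-5}$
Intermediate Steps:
$W{\left(r \right)} = 2$ ($W{\left(r \right)} = 4 - 2 = 2$)
$X{\left(f \right)} = 6 - \frac{4}{f}$
$v{\left(a,O \right)} = 4 + O + a$ ($v{\left(a,O \right)} = \left(a + O\right) + \left(6 - \frac{4}{2}\right) = \left(O + a\right) + \left(6 - 2\right) = \left(O + a\right) + 4 = 4 + O + a$)
$- \frac{1}{Q + v{\left(U,-98 \right)}} = - \frac{1}{-90479 - 215} = - \frac{1}{-90694} = \left(-1\right) \left(- \frac{1}{90694}\right) = \frac{1}{90694}$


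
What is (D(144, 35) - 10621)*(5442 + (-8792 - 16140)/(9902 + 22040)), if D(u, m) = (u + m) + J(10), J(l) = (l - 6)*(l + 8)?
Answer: -901170794920/15971 ≈ -5.6425e+7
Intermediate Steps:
J(l) = (-6 + l)*(8 + l)
D(u, m) = 72 + m + u (D(u, m) = (u + m) + (-48 + 10**2 + 2*10) = (m + u) + (-48 + 100 + 20) = (m + u) + 72 = 72 + m + u)
(D(144, 35) - 10621)*(5442 + (-8792 - 16140)/(9902 + 22040)) = ((72 + 35 + 144) - 10621)*(5442 + (-8792 - 16140)/(9902 + 22040)) = (251 - 10621)*(5442 - 24932/31942) = -10370*(5442 - 24932*1/31942) = -10370*(5442 - 12466/15971) = -10370*86901716/15971 = -901170794920/15971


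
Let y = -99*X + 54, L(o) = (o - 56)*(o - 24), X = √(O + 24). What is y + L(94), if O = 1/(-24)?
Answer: 2714 - 165*√138/4 ≈ 2229.4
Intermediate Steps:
O = -1/24 ≈ -0.041667
X = 5*√138/12 (X = √(-1/24 + 24) = √(575/24) = 5*√138/12 ≈ 4.8947)
L(o) = (-56 + o)*(-24 + o)
y = 54 - 165*√138/4 (y = -165*√138/4 + 54 = 54 - 165*√138/4 ≈ -430.58)
y + L(94) = (54 - 165*√138/4) + (1344 + 94² - 80*94) = (54 - 165*√138/4) + (1344 + 8836 - 7520) = (54 - 165*√138/4) + 2660 = 2714 - 165*√138/4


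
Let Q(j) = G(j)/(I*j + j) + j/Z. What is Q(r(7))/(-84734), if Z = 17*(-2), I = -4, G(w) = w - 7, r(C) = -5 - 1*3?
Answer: 53/11523824 ≈ 4.5992e-6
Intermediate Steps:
r(C) = -8 (r(C) = -5 - 3 = -8)
G(w) = -7 + w
Z = -34
Q(j) = -j/34 - (-7 + j)/(3*j) (Q(j) = (-7 + j)/(-4*j + j) + j/(-34) = (-7 + j)/((-3*j)) + j*(-1/34) = (-7 + j)*(-1/(3*j)) - j/34 = -(-7 + j)/(3*j) - j/34 = -j/34 - (-7 + j)/(3*j))
Q(r(7))/(-84734) = (-1/3 - 1/34*(-8) + (7/3)/(-8))/(-84734) = (-1/3 + 4/17 + (7/3)*(-1/8))*(-1/84734) = (-1/3 + 4/17 - 7/24)*(-1/84734) = -53/136*(-1/84734) = 53/11523824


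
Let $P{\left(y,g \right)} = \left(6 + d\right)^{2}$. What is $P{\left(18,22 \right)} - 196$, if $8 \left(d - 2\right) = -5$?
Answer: $- \frac{9063}{64} \approx -141.61$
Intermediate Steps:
$d = \frac{11}{8}$ ($d = 2 + \frac{1}{8} \left(-5\right) = 2 - \frac{5}{8} = \frac{11}{8} \approx 1.375$)
$P{\left(y,g \right)} = \frac{3481}{64}$ ($P{\left(y,g \right)} = \left(6 + \frac{11}{8}\right)^{2} = \left(\frac{59}{8}\right)^{2} = \frac{3481}{64}$)
$P{\left(18,22 \right)} - 196 = \frac{3481}{64} - 196 = - \frac{9063}{64}$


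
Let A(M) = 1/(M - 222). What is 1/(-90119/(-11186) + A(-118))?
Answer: 111860/900861 ≈ 0.12417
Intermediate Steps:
A(M) = 1/(-222 + M)
1/(-90119/(-11186) + A(-118)) = 1/(-90119/(-11186) + 1/(-222 - 118)) = 1/(-90119*(-1/11186) + 1/(-340)) = 1/(90119/11186 - 1/340) = 1/(900861/111860) = 111860/900861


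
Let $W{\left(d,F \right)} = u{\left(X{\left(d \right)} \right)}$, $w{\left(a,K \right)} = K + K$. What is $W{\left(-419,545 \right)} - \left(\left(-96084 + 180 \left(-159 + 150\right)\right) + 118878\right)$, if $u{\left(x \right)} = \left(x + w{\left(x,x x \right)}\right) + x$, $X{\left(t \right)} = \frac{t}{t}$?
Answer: $-21170$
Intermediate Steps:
$w{\left(a,K \right)} = 2 K$
$X{\left(t \right)} = 1$
$u{\left(x \right)} = 2 x + 2 x^{2}$ ($u{\left(x \right)} = \left(x + 2 x x\right) + x = \left(x + 2 x^{2}\right) + x = 2 x + 2 x^{2}$)
$W{\left(d,F \right)} = 4$ ($W{\left(d,F \right)} = 2 \cdot 1 \left(1 + 1\right) = 2 \cdot 1 \cdot 2 = 4$)
$W{\left(-419,545 \right)} - \left(\left(-96084 + 180 \left(-159 + 150\right)\right) + 118878\right) = 4 - \left(\left(-96084 + 180 \left(-159 + 150\right)\right) + 118878\right) = 4 - \left(\left(-96084 + 180 \left(-9\right)\right) + 118878\right) = 4 - \left(\left(-96084 - 1620\right) + 118878\right) = 4 - \left(-97704 + 118878\right) = 4 - 21174 = -21170$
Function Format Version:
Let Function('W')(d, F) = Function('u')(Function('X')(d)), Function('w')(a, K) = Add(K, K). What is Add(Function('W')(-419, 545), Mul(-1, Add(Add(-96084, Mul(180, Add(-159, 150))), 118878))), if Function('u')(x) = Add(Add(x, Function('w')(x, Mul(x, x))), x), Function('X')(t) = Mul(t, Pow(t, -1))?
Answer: -21170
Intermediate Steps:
Function('w')(a, K) = Mul(2, K)
Function('X')(t) = 1
Function('u')(x) = Add(Mul(2, x), Mul(2, Pow(x, 2))) (Function('u')(x) = Add(Add(x, Mul(2, Mul(x, x))), x) = Add(Add(x, Mul(2, Pow(x, 2))), x) = Add(Mul(2, x), Mul(2, Pow(x, 2))))
Function('W')(d, F) = 4 (Function('W')(d, F) = Mul(2, 1, Add(1, 1)) = Mul(2, 1, 2) = 4)
Add(Function('W')(-419, 545), Mul(-1, Add(Add(-96084, Mul(180, Add(-159, 150))), 118878))) = Add(4, Mul(-1, Add(Add(-96084, Mul(180, Add(-159, 150))), 118878))) = Add(4, Mul(-1, Add(Add(-96084, Mul(180, -9)), 118878))) = Add(4, Mul(-1, Add(Add(-96084, -1620), 118878))) = Add(4, Mul(-1, Add(-97704, 118878))) = Add(4, Mul(-1, 21174)) = Add(4, -21174) = -21170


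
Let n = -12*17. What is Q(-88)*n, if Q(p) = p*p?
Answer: -1579776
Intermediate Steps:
Q(p) = p**2
n = -204
Q(-88)*n = (-88)**2*(-204) = 7744*(-204) = -1579776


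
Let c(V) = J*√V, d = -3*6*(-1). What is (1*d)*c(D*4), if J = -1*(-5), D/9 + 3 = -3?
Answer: 540*I*√6 ≈ 1322.7*I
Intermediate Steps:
D = -54 (D = -27 + 9*(-3) = -27 - 27 = -54)
J = 5
d = 18 (d = -18*(-1) = 18)
c(V) = 5*√V
(1*d)*c(D*4) = (1*18)*(5*√(-54*4)) = 18*(5*√(-216)) = 18*(5*(6*I*√6)) = 18*(30*I*√6) = 540*I*√6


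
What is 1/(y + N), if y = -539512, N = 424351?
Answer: -1/115161 ≈ -8.6835e-6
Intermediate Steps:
1/(y + N) = 1/(-539512 + 424351) = 1/(-115161) = -1/115161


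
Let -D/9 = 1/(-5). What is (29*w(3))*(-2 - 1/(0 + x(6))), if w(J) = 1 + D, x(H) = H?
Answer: -2639/15 ≈ -175.93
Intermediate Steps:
D = 9/5 (D = -9/(-5) = -9*(-⅕) = 9/5 ≈ 1.8000)
w(J) = 14/5 (w(J) = 1 + 9/5 = 14/5)
(29*w(3))*(-2 - 1/(0 + x(6))) = (29*(14/5))*(-2 - 1/(0 + 6)) = 406*(-2 - 1/6)/5 = 406*(-2 - 1*⅙)/5 = 406*(-2 - ⅙)/5 = (406/5)*(-13/6) = -2639/15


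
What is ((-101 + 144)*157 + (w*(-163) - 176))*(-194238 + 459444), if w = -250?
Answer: 12550873950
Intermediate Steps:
((-101 + 144)*157 + (w*(-163) - 176))*(-194238 + 459444) = ((-101 + 144)*157 + (-250*(-163) - 176))*(-194238 + 459444) = (43*157 + (40750 - 176))*265206 = (6751 + 40574)*265206 = 47325*265206 = 12550873950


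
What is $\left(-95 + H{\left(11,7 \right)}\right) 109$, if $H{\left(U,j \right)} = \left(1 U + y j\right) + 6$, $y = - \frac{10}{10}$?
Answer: $-9265$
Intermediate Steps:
$y = -1$ ($y = \left(-10\right) \frac{1}{10} = -1$)
$H{\left(U,j \right)} = 6 + U - j$ ($H{\left(U,j \right)} = \left(1 U - j\right) + 6 = \left(U - j\right) + 6 = 6 + U - j$)
$\left(-95 + H{\left(11,7 \right)}\right) 109 = \left(-95 + \left(6 + 11 - 7\right)\right) 109 = \left(-95 + 10\right) 109 = \left(-85\right) 109 = -9265$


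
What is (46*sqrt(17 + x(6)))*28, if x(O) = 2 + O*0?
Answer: 1288*sqrt(19) ≈ 5614.3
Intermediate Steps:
x(O) = 2 (x(O) = 2 + 0 = 2)
(46*sqrt(17 + x(6)))*28 = (46*sqrt(17 + 2))*28 = (46*sqrt(19))*28 = 1288*sqrt(19)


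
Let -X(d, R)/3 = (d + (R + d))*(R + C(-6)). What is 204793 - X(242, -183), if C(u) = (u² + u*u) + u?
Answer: 99142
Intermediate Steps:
C(u) = u + 2*u² (C(u) = (u² + u²) + u = 2*u² + u = u + 2*u²)
X(d, R) = -3*(66 + R)*(R + 2*d) (X(d, R) = -3*(d + (R + d))*(R - 6*(1 + 2*(-6))) = -3*(R + 2*d)*(R - 6*(1 - 12)) = -3*(R + 2*d)*(R - 6*(-11)) = -3*(R + 2*d)*(R + 66) = -3*(R + 2*d)*(66 + R) = -3*(66 + R)*(R + 2*d))
204793 - X(242, -183) = 204793 - (-396*242 - 198*(-183) - 3*(-183)² - 6*(-183)*242) = 204793 - (-95832 + 36234 - 3*33489 + 265716) = 204793 - (-95832 + 36234 - 100467 + 265716) = 204793 - 1*105651 = 204793 - 105651 = 99142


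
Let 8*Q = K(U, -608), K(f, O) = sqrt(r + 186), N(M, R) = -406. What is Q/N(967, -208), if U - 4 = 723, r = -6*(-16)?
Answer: -sqrt(282)/3248 ≈ -0.0051702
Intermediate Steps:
r = 96
U = 727 (U = 4 + 723 = 727)
K(f, O) = sqrt(282) (K(f, O) = sqrt(96 + 186) = sqrt(282))
Q = sqrt(282)/8 ≈ 2.0991
Q/N(967, -208) = (sqrt(282)/8)/(-406) = (sqrt(282)/8)*(-1/406) = -sqrt(282)/3248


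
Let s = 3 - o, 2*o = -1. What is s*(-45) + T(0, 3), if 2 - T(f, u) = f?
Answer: -311/2 ≈ -155.50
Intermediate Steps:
o = -½ (o = (½)*(-1) = -½ ≈ -0.50000)
T(f, u) = 2 - f
s = 7/2 (s = 3 - 1*(-½) = 3 + ½ = 7/2 ≈ 3.5000)
s*(-45) + T(0, 3) = (7/2)*(-45) + (2 - 1*0) = -315/2 + (2 + 0) = -315/2 + 2 = -311/2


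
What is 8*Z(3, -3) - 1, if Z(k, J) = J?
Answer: -25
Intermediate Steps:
8*Z(3, -3) - 1 = 8*(-3) - 1 = -24 - 1 = -25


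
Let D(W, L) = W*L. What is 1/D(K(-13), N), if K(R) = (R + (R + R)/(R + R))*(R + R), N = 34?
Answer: 1/10608 ≈ 9.4268e-5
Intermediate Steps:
K(R) = 2*R*(1 + R) (K(R) = (R + (2*R)/((2*R)))*(2*R) = (R + (2*R)*(1/(2*R)))*(2*R) = (R + 1)*(2*R) = (1 + R)*(2*R) = 2*R*(1 + R))
D(W, L) = L*W
1/D(K(-13), N) = 1/(34*(2*(-13)*(1 - 13))) = 1/(34*(2*(-13)*(-12))) = 1/(34*312) = 1/10608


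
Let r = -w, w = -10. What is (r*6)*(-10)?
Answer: -600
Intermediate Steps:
r = 10 (r = -1*(-10) = 10)
(r*6)*(-10) = (10*6)*(-10) = 60*(-10) = -600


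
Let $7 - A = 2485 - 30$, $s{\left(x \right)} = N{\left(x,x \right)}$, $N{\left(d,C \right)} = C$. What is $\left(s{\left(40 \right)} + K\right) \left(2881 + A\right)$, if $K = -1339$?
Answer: $-562467$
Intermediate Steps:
$s{\left(x \right)} = x$
$A = -2448$ ($A = 7 - \left(2485 - 30\right) = 7 - 2455 = -2448$)
$\left(s{\left(40 \right)} + K\right) \left(2881 + A\right) = \left(40 - 1339\right) \left(2881 - 2448\right) = \left(-1299\right) 433 = -562467$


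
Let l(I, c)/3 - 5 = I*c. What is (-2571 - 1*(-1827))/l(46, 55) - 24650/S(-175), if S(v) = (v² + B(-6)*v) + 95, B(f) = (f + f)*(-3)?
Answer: -761599/687830 ≈ -1.1072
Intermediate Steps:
l(I, c) = 15 + 3*I*c (l(I, c) = 15 + 3*(I*c) = 15 + 3*I*c)
B(f) = -6*f (B(f) = (2*f)*(-3) = -6*f)
S(v) = 95 + v² + 36*v (S(v) = (v² + (-6*(-6))*v) + 95 = (v² + 36*v) + 95 = 95 + v² + 36*v)
(-2571 - 1*(-1827))/l(46, 55) - 24650/S(-175) = (-2571 - 1*(-1827))/(15 + 3*46*55) - 24650/(95 + (-175)² + 36*(-175)) = (-2571 + 1827)/(15 + 7590) - 24650/(95 + 30625 - 6300) = -744/7605 - 24650/24420 = -744*1/7605 - 24650*1/24420 = -248/2535 - 2465/2442 = -761599/687830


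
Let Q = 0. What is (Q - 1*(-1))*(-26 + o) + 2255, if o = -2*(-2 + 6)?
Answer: 2221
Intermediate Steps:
o = -8 (o = -2*4 = -8)
(Q - 1*(-1))*(-26 + o) + 2255 = (0 - 1*(-1))*(-26 - 8) + 2255 = (0 + 1)*(-34) + 2255 = 1*(-34) + 2255 = -34 + 2255 = 2221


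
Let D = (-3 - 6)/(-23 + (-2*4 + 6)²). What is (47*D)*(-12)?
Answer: -5076/19 ≈ -267.16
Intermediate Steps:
D = 9/19 (D = -9/(-23 + (-8 + 6)²) = -9/(-23 + (-2)²) = -9/(-23 + 4) = -9/(-19) = -9*(-1/19) = 9/19 ≈ 0.47368)
(47*D)*(-12) = (47*(9/19))*(-12) = (423/19)*(-12) = -5076/19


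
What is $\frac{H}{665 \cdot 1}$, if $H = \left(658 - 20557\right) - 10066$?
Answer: $- \frac{5993}{133} \approx -45.06$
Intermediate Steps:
$H = -29965$ ($H = \left(658 - 20557\right) - 10066 = -19899 - 10066 = -29965$)
$\frac{H}{665 \cdot 1} = - \frac{29965}{665 \cdot 1} = - \frac{29965}{665} = \left(-29965\right) \frac{1}{665} = - \frac{5993}{133}$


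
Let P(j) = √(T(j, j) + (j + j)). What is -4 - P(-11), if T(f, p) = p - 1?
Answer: -4 - I*√34 ≈ -4.0 - 5.831*I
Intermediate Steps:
T(f, p) = -1 + p
P(j) = √(-1 + 3*j) (P(j) = √((-1 + j) + (j + j)) = √((-1 + j) + 2*j) = √(-1 + 3*j))
-4 - P(-11) = -4 - √(-1 + 3*(-11)) = -4 - √(-1 - 33) = -4 - √(-34) = -4 - I*√34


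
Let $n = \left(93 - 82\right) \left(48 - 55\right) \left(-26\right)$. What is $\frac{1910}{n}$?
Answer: $\frac{955}{1001} \approx 0.95405$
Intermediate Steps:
$n = 2002$ ($n = 11 \left(-7\right) \left(-26\right) = \left(-77\right) \left(-26\right) = 2002$)
$\frac{1910}{n} = \frac{1910}{2002} = 1910 \cdot \frac{1}{2002} = \frac{955}{1001}$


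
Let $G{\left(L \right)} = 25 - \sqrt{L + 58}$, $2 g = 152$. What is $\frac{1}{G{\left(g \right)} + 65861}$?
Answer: $\frac{32943}{2170482431} + \frac{\sqrt{134}}{4340964862} \approx 1.518 \cdot 10^{-5}$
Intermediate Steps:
$g = 76$ ($g = \frac{1}{2} \cdot 152 = 76$)
$G{\left(L \right)} = 25 - \sqrt{58 + L}$
$\frac{1}{G{\left(g \right)} + 65861} = \frac{1}{\left(25 - \sqrt{58 + 76}\right) + 65861} = \frac{1}{\left(25 - \sqrt{134}\right) + 65861} = \frac{1}{65886 - \sqrt{134}}$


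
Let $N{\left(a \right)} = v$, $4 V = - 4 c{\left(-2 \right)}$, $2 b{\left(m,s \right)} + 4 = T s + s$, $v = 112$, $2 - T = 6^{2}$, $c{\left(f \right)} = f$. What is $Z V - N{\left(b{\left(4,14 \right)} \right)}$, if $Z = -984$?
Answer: $-2080$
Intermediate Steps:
$T = -34$ ($T = 2 - 6^{2} = 2 - 36 = -34$)
$b{\left(m,s \right)} = -2 - \frac{33 s}{2}$ ($b{\left(m,s \right)} = -2 + \frac{- 34 s + s}{2} = -2 + \frac{\left(-33\right) s}{2} = -2 - \frac{33 s}{2}$)
$V = 2$ ($V = \frac{\left(-4\right) \left(-2\right)}{4} = \frac{1}{4} \cdot 8 = 2$)
$N{\left(a \right)} = 112$
$Z V - N{\left(b{\left(4,14 \right)} \right)} = \left(-984\right) 2 - 112 = -1968 - 112 = -2080$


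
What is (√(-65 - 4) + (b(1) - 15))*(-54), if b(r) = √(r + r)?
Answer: 810 - 54*√2 - 54*I*√69 ≈ 733.63 - 448.56*I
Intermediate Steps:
b(r) = √2*√r (b(r) = √(2*r) = √2*√r)
(√(-65 - 4) + (b(1) - 15))*(-54) = (√(-65 - 4) + (√2*√1 - 15))*(-54) = (√(-69) + (√2*1 - 15))*(-54) = (I*√69 + (√2 - 15))*(-54) = (I*√69 + (-15 + √2))*(-54) = (-15 + √2 + I*√69)*(-54) = 810 - 54*√2 - 54*I*√69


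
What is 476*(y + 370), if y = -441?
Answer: -33796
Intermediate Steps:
476*(y + 370) = 476*(-441 + 370) = 476*(-71) = -33796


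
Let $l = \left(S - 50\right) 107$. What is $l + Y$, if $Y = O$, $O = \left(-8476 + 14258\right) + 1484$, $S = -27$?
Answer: $-973$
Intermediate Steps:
$O = 7266$ ($O = 5782 + 1484 = 7266$)
$Y = 7266$
$l = -8239$ ($l = \left(-27 - 50\right) 107 = \left(-77\right) 107 = -8239$)
$l + Y = -8239 + 7266 = -973$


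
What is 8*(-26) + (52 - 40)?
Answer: -196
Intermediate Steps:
8*(-26) + (52 - 40) = -208 + 12 = -196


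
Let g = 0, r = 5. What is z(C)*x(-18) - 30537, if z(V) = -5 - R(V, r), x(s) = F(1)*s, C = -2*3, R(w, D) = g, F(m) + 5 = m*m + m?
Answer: -30807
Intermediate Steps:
F(m) = -5 + m + m**2 (F(m) = -5 + (m*m + m) = -5 + (m**2 + m) = -5 + (m + m**2) = -5 + m + m**2)
R(w, D) = 0
C = -6
x(s) = -3*s (x(s) = (-5 + 1 + 1**2)*s = (-5 + 1 + 1)*s = -3*s)
z(V) = -5 (z(V) = -5 - 1*0 = -5 + 0 = -5)
z(C)*x(-18) - 30537 = -(-15)*(-18) - 30537 = -5*54 - 30537 = -270 - 30537 = -30807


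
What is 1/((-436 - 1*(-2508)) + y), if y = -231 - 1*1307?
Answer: 1/534 ≈ 0.0018727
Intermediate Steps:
y = -1538 (y = -231 - 1307 = -1538)
1/((-436 - 1*(-2508)) + y) = 1/((-436 - 1*(-2508)) - 1538) = 1/((-436 + 2508) - 1538) = 1/(2072 - 1538) = 1/534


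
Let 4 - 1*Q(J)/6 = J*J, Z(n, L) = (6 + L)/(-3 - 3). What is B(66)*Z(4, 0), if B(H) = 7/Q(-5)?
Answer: 1/18 ≈ 0.055556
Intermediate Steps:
Z(n, L) = -1 - L/6 (Z(n, L) = (6 + L)/(-6) = (6 + L)*(-⅙) = -1 - L/6)
Q(J) = 24 - 6*J² (Q(J) = 24 - 6*J*J = 24 - 6*J²)
B(H) = -1/18 (B(H) = 7/(24 - 6*(-5)²) = 7/(24 - 6*25) = 7/(24 - 150) = 7/(-126) = 7*(-1/126) = -1/18)
B(66)*Z(4, 0) = -(-1 - ⅙*0)/18 = -(-1 + 0)/18 = -1/18*(-1) = 1/18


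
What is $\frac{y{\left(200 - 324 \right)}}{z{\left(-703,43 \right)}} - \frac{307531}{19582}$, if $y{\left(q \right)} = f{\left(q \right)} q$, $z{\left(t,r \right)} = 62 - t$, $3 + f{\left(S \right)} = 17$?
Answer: $- \frac{269255567}{14980230} \approx -17.974$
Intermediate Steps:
$f{\left(S \right)} = 14$ ($f{\left(S \right)} = -3 + 17 = 14$)
$y{\left(q \right)} = 14 q$
$\frac{y{\left(200 - 324 \right)}}{z{\left(-703,43 \right)}} - \frac{307531}{19582} = \frac{14 \left(200 - 324\right)}{62 - -703} - \frac{307531}{19582} = \frac{14 \left(-124\right)}{62 + 703} - \frac{307531}{19582} = - \frac{1736}{765} - \frac{307531}{19582} = - \frac{269255567}{14980230}$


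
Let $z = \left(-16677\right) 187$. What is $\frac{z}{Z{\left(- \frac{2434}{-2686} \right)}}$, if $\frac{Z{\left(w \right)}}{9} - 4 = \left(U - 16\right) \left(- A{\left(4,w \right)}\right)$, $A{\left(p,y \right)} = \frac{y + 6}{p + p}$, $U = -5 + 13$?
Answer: $- \frac{465364273}{14647} \approx -31772.0$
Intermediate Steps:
$U = 8$
$z = -3118599$
$A{\left(p,y \right)} = \frac{6 + y}{2 p}$
$Z{\left(w \right)} = 90 + 9 w$ ($Z{\left(w \right)} = 36 + 9 \left(8 - 16\right) \left(- \frac{6 + w}{2 \cdot 4}\right) = 36 + 9 \left(- 8 \left(- \frac{6 + w}{2 \cdot 4}\right)\right) = 36 + 9 \left(- 8 \left(- (\frac{3}{4} + \frac{w}{8})\right)\right) = 36 + 9 \left(- 8 \left(- \frac{3}{4} - \frac{w}{8}\right)\right) = 36 + 9 \left(6 + w\right) = 36 + \left(54 + 9 w\right) = 90 + 9 w$)
$\frac{z}{Z{\left(- \frac{2434}{-2686} \right)}} = - \frac{3118599}{90 + 9 \left(- \frac{2434}{-2686}\right)} = - \frac{3118599}{90 + 9 \left(\left(-2434\right) \left(- \frac{1}{2686}\right)\right)} = - \frac{3118599}{90 + 9 \cdot \frac{1217}{1343}} = - \frac{3118599}{90 + \frac{10953}{1343}} = - \frac{3118599}{\frac{131823}{1343}} = \left(-3118599\right) \frac{1343}{131823} = - \frac{465364273}{14647}$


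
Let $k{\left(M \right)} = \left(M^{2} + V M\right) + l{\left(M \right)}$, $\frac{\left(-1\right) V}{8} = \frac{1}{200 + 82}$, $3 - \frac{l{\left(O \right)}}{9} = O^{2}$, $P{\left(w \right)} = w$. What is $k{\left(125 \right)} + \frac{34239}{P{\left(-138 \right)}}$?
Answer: $- \frac{812207111}{6486} \approx -1.2522 \cdot 10^{5}$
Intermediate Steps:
$l{\left(O \right)} = 27 - 9 O^{2}$
$V = - \frac{4}{141}$ ($V = - \frac{8}{200 + 82} = - \frac{8}{282} = \left(-8\right) \frac{1}{282} = - \frac{4}{141} \approx -0.028369$)
$k{\left(M \right)} = 27 - 8 M^{2} - \frac{4 M}{141}$ ($k{\left(M \right)} = \left(M^{2} - \frac{4 M}{141}\right) - \left(-27 + 9 M^{2}\right) = 27 - 8 M^{2} - \frac{4 M}{141}$)
$k{\left(125 \right)} + \frac{34239}{P{\left(-138 \right)}} = \left(27 - 8 \cdot 125^{2} - \frac{500}{141}\right) + \frac{34239}{-138} = \left(27 - 125000 - \frac{500}{141}\right) + 34239 \left(- \frac{1}{138}\right) = \left(27 - 125000 - \frac{500}{141}\right) - \frac{11413}{46} = - \frac{17621693}{141} - \frac{11413}{46} = - \frac{812207111}{6486}$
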